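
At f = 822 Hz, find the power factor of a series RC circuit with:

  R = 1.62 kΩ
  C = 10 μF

Step 1 — Angular frequency: ω = 2π·f = 2π·822 = 5165 rad/s.
Step 2 — Component impedances:
  R: Z = R = 1620 Ω
  C: Z = 1/(jωC) = -j/(ω·C) = 0 - j19.36 Ω
Step 3 — Series combination: Z_total = R + C = 1620 - j19.36 Ω = 1620∠-0.7° Ω.
Step 4 — Power factor: PF = cos(φ) = Re(Z)/|Z| = 1620/1620.1 = 0.9999.
Step 5 — Type: Im(Z) = -19.36 ⇒ leading (phase φ = -0.7°).

PF = 0.9999 (leading, φ = -0.7°)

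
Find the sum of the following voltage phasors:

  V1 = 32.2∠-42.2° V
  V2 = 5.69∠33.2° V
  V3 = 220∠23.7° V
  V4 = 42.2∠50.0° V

Step 1 — Convert each phasor to rectangular form:
  V1 = 32.2·(cos(-42.2°) + j·sin(-42.2°)) = 23.85 - j21.63 V
  V2 = 5.69·(cos(33.2°) + j·sin(33.2°)) = 4.761 + j3.116 V
  V3 = 220·(cos(23.7°) + j·sin(23.7°)) = 201.4 + j88.43 V
  V4 = 42.2·(cos(50.0°) + j·sin(50.0°)) = 27.13 + j32.33 V
Step 2 — Sum components: V_total = 257.2 + j102.2 V.
Step 3 — Convert to polar: |V_total| = 276.8 V, ∠V_total = 21.7°.

V_total = 276.8∠21.7° V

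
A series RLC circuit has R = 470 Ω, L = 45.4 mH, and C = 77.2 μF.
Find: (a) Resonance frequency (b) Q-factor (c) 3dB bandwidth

Step 1 — Resonance: ω₀ = 1/√(LC) = 1/√(0.0454·7.72e-05) = 534.2 rad/s.
Step 2 — f₀ = ω₀/(2π) = 85.01 Hz.
Step 3 — Series Q: Q = ω₀L/R = 534.2·0.0454/470 = 0.0516.
Step 4 — Bandwidth: Δω = ω₀/Q = 1.035e+04 rad/s; BW = Δω/(2π) = 1648 Hz.

(a) f₀ = 85.01 Hz  (b) Q = 0.0516  (c) BW = 1648 Hz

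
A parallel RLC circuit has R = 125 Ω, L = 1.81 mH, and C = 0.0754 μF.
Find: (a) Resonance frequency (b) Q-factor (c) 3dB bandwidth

Step 1 — Resonance: ω₀ = 1/√(LC) = 1/√(0.00181·7.54e-08) = 8.56e+04 rad/s.
Step 2 — f₀ = ω₀/(2π) = 1.362e+04 Hz.
Step 3 — Parallel Q: Q = R/(ω₀L) = 125/(8.56e+04·0.00181) = 0.8068.
Step 4 — Bandwidth: Δω = ω₀/Q = 1.061e+05 rad/s; BW = Δω/(2π) = 1.689e+04 Hz.

(a) f₀ = 1.362e+04 Hz  (b) Q = 0.8068  (c) BW = 1.689e+04 Hz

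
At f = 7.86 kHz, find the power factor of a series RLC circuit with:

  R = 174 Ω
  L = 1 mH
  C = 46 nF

Step 1 — Angular frequency: ω = 2π·f = 2π·7860 = 4.939e+04 rad/s.
Step 2 — Component impedances:
  R: Z = R = 174 Ω
  L: Z = jωL = j·4.939e+04·0.001 = 0 + j49.39 Ω
  C: Z = 1/(jωC) = -j/(ω·C) = 0 - j440.2 Ω
Step 3 — Series combination: Z_total = R + L + C = 174 - j390.8 Ω = 427.8∠-66.0° Ω.
Step 4 — Power factor: PF = cos(φ) = Re(Z)/|Z| = 174/427.8 = 0.4067.
Step 5 — Type: Im(Z) = -390.8 ⇒ leading (phase φ = -66.0°).

PF = 0.4067 (leading, φ = -66.0°)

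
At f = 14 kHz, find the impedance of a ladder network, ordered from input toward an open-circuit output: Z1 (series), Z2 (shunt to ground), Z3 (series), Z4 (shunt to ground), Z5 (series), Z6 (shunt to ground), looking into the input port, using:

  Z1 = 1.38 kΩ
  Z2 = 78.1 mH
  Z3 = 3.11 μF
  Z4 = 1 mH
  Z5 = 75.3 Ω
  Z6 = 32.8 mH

Step 1 — Angular frequency: ω = 2π·f = 2π·1.4e+04 = 8.796e+04 rad/s.
Step 2 — Component impedances:
  Z1: Z = R = 1380 Ω
  Z2: Z = jωL = j·8.796e+04·0.0781 = 0 + j6870 Ω
  Z3: Z = 1/(jωC) = -j/(ω·C) = 0 - j3.655 Ω
  Z4: Z = jωL = j·8.796e+04·0.001 = 0 + j87.96 Ω
  Z5: Z = R = 75.3 Ω
  Z6: Z = jωL = j·8.796e+04·0.0328 = 0 + j2885 Ω
Step 3 — Ladder network (open output): work backward from the far end, alternating series and parallel combinations. Z_in = 1380 + j80.75 Ω = 1382∠3.3° Ω.

Z = 1380 + j80.75 Ω = 1382∠3.3° Ω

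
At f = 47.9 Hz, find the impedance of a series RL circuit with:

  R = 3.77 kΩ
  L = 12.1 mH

Step 1 — Angular frequency: ω = 2π·f = 2π·47.9 = 301 rad/s.
Step 2 — Component impedances:
  R: Z = R = 3770 Ω
  L: Z = jωL = j·301·0.0121 = 0 + j3.642 Ω
Step 3 — Series combination: Z_total = R + L = 3770 + j3.642 Ω = 3770∠0.1° Ω.

Z = 3770 + j3.642 Ω = 3770∠0.1° Ω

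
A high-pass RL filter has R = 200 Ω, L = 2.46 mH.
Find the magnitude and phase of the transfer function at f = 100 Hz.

Step 1 — Angular frequency: ω = 2π·100 = 628.3 rad/s.
Step 2 — Transfer function: H(jω) = jωL/(R + jωL).
Step 3 — Numerator jωL = j·1.546; denominator R + jωL = 200 + j1.546.
Step 4 — H = 5.972e-05 + j0.007728.
Step 5 — Magnitude: |H| = 0.007728 (-42.2 dB); phase: φ = 89.6°.

|H| = 0.007728 (-42.2 dB), φ = 89.6°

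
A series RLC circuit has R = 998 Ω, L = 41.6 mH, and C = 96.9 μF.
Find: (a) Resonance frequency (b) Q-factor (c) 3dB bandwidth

Step 1 — Resonance: ω₀ = 1/√(LC) = 1/√(0.0416·9.69e-05) = 498.1 rad/s.
Step 2 — f₀ = ω₀/(2π) = 79.27 Hz.
Step 3 — Series Q: Q = ω₀L/R = 498.1·0.0416/998 = 0.02076.
Step 4 — Bandwidth: Δω = ω₀/Q = 2.399e+04 rad/s; BW = Δω/(2π) = 3818 Hz.

(a) f₀ = 79.27 Hz  (b) Q = 0.02076  (c) BW = 3818 Hz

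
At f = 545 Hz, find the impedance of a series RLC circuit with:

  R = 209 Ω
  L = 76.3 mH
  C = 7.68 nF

Step 1 — Angular frequency: ω = 2π·f = 2π·545 = 3424 rad/s.
Step 2 — Component impedances:
  R: Z = R = 209 Ω
  L: Z = jωL = j·3424·0.0763 = 0 + j261.3 Ω
  C: Z = 1/(jωC) = -j/(ω·C) = 0 - j3.802e+04 Ω
Step 3 — Series combination: Z_total = R + L + C = 209 - j3.776e+04 Ω = 3.776e+04∠-89.7° Ω.

Z = 209 - j3.776e+04 Ω = 3.776e+04∠-89.7° Ω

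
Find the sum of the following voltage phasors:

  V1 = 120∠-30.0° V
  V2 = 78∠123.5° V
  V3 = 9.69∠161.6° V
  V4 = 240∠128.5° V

Step 1 — Convert each phasor to rectangular form:
  V1 = 120·(cos(-30.0°) + j·sin(-30.0°)) = 103.9 - j60 V
  V2 = 78·(cos(123.5°) + j·sin(123.5°)) = -43.05 + j65.04 V
  V3 = 9.69·(cos(161.6°) + j·sin(161.6°)) = -9.195 + j3.059 V
  V4 = 240·(cos(128.5°) + j·sin(128.5°)) = -149.4 + j187.8 V
Step 2 — Sum components: V_total = -97.73 + j195.9 V.
Step 3 — Convert to polar: |V_total| = 218.9 V, ∠V_total = 116.5°.

V_total = 218.9∠116.5° V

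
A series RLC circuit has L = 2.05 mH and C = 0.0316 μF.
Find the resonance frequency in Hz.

Step 1 — Resonance condition Im(Z)=0 gives ω₀ = 1/√(LC).
Step 2 — ω₀ = 1/√(0.00205·3.16e-08) = 1.242e+05 rad/s.
Step 3 — f₀ = ω₀/(2π) = 1.977e+04 Hz.

f₀ = 1.977e+04 Hz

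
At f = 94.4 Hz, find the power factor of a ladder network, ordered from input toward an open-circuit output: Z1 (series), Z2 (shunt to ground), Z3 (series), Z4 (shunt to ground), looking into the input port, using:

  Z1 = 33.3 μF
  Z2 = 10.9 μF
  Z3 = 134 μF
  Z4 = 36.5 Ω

Step 1 — Angular frequency: ω = 2π·f = 2π·94.4 = 593.1 rad/s.
Step 2 — Component impedances:
  Z1: Z = 1/(jωC) = -j/(ω·C) = 0 - j50.63 Ω
  Z2: Z = 1/(jωC) = -j/(ω·C) = 0 - j154.7 Ω
  Z3: Z = 1/(jωC) = -j/(ω·C) = 0 - j12.58 Ω
  Z4: Z = R = 36.5 Ω
Step 3 — Ladder network (open output): work backward from the far end, alternating series and parallel combinations. Z_in = 29.8 - j68.77 Ω = 74.94∠-66.6° Ω.
Step 4 — Power factor: PF = cos(φ) = Re(Z)/|Z| = 29.796/74.945 = 0.3976.
Step 5 — Type: Im(Z) = -68.77 ⇒ leading (phase φ = -66.6°).

PF = 0.3976 (leading, φ = -66.6°)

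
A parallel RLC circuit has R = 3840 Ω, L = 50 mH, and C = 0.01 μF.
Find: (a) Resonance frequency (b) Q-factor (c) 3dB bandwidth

Step 1 — Resonance: ω₀ = 1/√(LC) = 1/√(0.05·1e-08) = 4.472e+04 rad/s.
Step 2 — f₀ = ω₀/(2π) = 7118 Hz.
Step 3 — Parallel Q: Q = R/(ω₀L) = 3840/(4.472e+04·0.05) = 1.717.
Step 4 — Bandwidth: Δω = ω₀/Q = 2.604e+04 rad/s; BW = Δω/(2π) = 4145 Hz.

(a) f₀ = 7118 Hz  (b) Q = 1.717  (c) BW = 4145 Hz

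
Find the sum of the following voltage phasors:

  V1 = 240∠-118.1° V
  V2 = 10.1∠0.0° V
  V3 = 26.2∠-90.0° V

Step 1 — Convert each phasor to rectangular form:
  V1 = 240·(cos(-118.1°) + j·sin(-118.1°)) = -113 - j211.7 V
  V2 = 10.1·(cos(0.0°) + j·sin(0.0°)) = 10.1 V
  V3 = 26.2·(cos(-90.0°) + j·sin(-90.0°)) = 0 - j26.2 V
Step 2 — Sum components: V_total = -102.9 - j237.9 V.
Step 3 — Convert to polar: |V_total| = 259.2 V, ∠V_total = -113.4°.

V_total = 259.2∠-113.4° V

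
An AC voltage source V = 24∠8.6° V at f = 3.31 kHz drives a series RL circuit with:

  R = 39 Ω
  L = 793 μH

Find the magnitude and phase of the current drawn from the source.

Step 1 — Angular frequency: ω = 2π·f = 2π·3310 = 2.08e+04 rad/s.
Step 2 — Component impedances:
  R: Z = R = 39 Ω
  L: Z = jωL = j·2.08e+04·0.000793 = 0 + j16.49 Ω
Step 3 — Series combination: Z_total = R + L = 39 + j16.49 Ω = 42.34∠22.9° Ω.
Step 4 — Source phasor: V = 24∠8.6° V = 23.73 + j3.589 V.
Step 5 — Ohm's law: I = V / Z_total = (23.73 + j3.589) / (39 + j16.49) = 0.5492 - j0.1402 A.
Step 6 — Convert to polar: |I| = 0.5668 A, ∠I = -14.3°.

I = 0.5668∠-14.3° A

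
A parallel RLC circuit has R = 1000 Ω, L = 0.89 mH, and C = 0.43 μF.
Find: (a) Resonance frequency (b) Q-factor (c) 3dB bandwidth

Step 1 — Resonance: ω₀ = 1/√(LC) = 1/√(0.00089·4.3e-07) = 5.112e+04 rad/s.
Step 2 — f₀ = ω₀/(2π) = 8136 Hz.
Step 3 — Parallel Q: Q = R/(ω₀L) = 1000/(5.112e+04·0.00089) = 21.98.
Step 4 — Bandwidth: Δω = ω₀/Q = 2326 rad/s; BW = Δω/(2π) = 370.1 Hz.

(a) f₀ = 8136 Hz  (b) Q = 21.98  (c) BW = 370.1 Hz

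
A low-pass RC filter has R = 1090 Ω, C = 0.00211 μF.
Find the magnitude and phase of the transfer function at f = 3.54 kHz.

Step 1 — Angular frequency: ω = 2π·3540 = 2.224e+04 rad/s.
Step 2 — Transfer function: H(jω) = 1/(1 + jωRC).
Step 3 — Denominator: 1 + jωRC = 1 + j·2.224e+04·1090·2.11e-09 = 1 + j0.05116.
Step 4 — H = 0.9974 - j0.05102.
Step 5 — Magnitude: |H| = 0.9987 (-0.0 dB); phase: φ = -2.9°.

|H| = 0.9987 (-0.0 dB), φ = -2.9°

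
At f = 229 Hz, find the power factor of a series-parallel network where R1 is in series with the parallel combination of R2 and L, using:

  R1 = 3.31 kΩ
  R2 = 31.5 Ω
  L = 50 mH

Step 1 — Angular frequency: ω = 2π·f = 2π·229 = 1439 rad/s.
Step 2 — Component impedances:
  R1: Z = R = 3310 Ω
  R2: Z = R = 31.5 Ω
  L: Z = jωL = j·1439·0.05 = 0 + j71.94 Ω
Step 3 — Parallel branch: R2 || L = 1/(1/R2 + 1/L) = 26.43 + j11.57 Ω.
Step 4 — Series with R1: Z_total = R1 + (R2 || L) = 3336 + j11.57 Ω = 3336∠0.2° Ω.
Step 5 — Power factor: PF = cos(φ) = Re(Z)/|Z| = 3336/3336 = 1.
Step 6 — Type: Im(Z) = 11.57 ⇒ lagging (phase φ = 0.2°).

PF = 1 (lagging, φ = 0.2°)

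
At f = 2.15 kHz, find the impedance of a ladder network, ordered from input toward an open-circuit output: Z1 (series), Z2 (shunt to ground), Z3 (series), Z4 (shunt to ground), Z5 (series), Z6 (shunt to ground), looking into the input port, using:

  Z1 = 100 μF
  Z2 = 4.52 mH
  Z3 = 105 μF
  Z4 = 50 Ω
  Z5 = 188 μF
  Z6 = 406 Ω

Step 1 — Angular frequency: ω = 2π·f = 2π·2150 = 1.351e+04 rad/s.
Step 2 — Component impedances:
  Z1: Z = 1/(jωC) = -j/(ω·C) = 0 - j0.7403 Ω
  Z2: Z = jωL = j·1.351e+04·0.00452 = 0 + j61.06 Ω
  Z3: Z = 1/(jωC) = -j/(ω·C) = 0 - j0.705 Ω
  Z4: Z = R = 50 Ω
  Z5: Z = 1/(jωC) = -j/(ω·C) = 0 - j0.3938 Ω
  Z6: Z = R = 406 Ω
Step 3 — Ladder network (open output): work backward from the far end, alternating series and parallel combinations. Z_in = 29.51 + j20.31 Ω = 35.83∠34.5° Ω.

Z = 29.51 + j20.31 Ω = 35.83∠34.5° Ω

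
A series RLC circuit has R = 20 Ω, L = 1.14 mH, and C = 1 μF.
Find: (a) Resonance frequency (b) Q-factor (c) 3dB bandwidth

Step 1 — Resonance condition Im(Z)=0 gives ω₀ = 1/√(LC).
Step 2 — ω₀ = 1/√(0.00114·1e-06) = 2.962e+04 rad/s.
Step 3 — f₀ = ω₀/(2π) = 4714 Hz.
Step 4 — Series Q: Q = ω₀L/R = 2.962e+04·0.00114/20 = 1.688.
Step 5 — 3dB bandwidth: Δω = ω₀/Q = 1.754e+04 rad/s; BW = Δω/(2π) = 2792 Hz.

(a) f₀ = 4714 Hz  (b) Q = 1.688  (c) BW = 2792 Hz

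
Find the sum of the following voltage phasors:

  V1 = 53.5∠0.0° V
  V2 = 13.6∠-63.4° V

Step 1 — Convert each phasor to rectangular form:
  V1 = 53.5·(cos(0.0°) + j·sin(0.0°)) = 53.5 V
  V2 = 13.6·(cos(-63.4°) + j·sin(-63.4°)) = 6.09 - j12.16 V
Step 2 — Sum components: V_total = 59.59 - j12.16 V.
Step 3 — Convert to polar: |V_total| = 60.82 V, ∠V_total = -11.5°.

V_total = 60.82∠-11.5° V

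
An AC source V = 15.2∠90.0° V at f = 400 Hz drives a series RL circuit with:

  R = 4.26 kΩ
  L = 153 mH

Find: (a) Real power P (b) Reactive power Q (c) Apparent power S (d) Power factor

Step 1 — Angular frequency: ω = 2π·f = 2π·400 = 2513 rad/s.
Step 2 — Component impedances:
  R: Z = R = 4260 Ω
  L: Z = jωL = j·2513·0.153 = 0 + j384.5 Ω
Step 3 — Series combination: Z_total = R + L = 4260 + j384.5 Ω = 4277∠5.2° Ω.
Step 4 — Source phasor: V = 15.2∠90.0° V = 0 + j15.2 V.
Step 5 — Current: I = V / Z = 0.0003195 + j0.003539 A = 0.003554∠84.8° A.
Step 6 — Complex power: S = V·I* = 0.0538 + j0.004856 VA.
Step 7 — Real power: P = Re(S) = 0.0538 W.
Step 8 — Reactive power: Q = Im(S) = 0.004856 VAR.
Step 9 — Apparent power: |S| = 0.05402 VA.
Step 10 — Power factor: PF = P/|S| = 0.996 (lagging).

(a) P = 0.0538 W  (b) Q = 0.004856 VAR  (c) S = 0.05402 VA  (d) PF = 0.996 (lagging)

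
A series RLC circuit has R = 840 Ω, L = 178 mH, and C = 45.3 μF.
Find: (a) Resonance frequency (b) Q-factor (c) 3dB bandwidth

Step 1 — Resonance condition Im(Z)=0 gives ω₀ = 1/√(LC).
Step 2 — ω₀ = 1/√(0.178·4.53e-05) = 352.2 rad/s.
Step 3 — f₀ = ω₀/(2π) = 56.05 Hz.
Step 4 — Series Q: Q = ω₀L/R = 352.2·0.178/840 = 0.07462.
Step 5 — 3dB bandwidth: Δω = ω₀/Q = 4719 rad/s; BW = Δω/(2π) = 751.1 Hz.

(a) f₀ = 56.05 Hz  (b) Q = 0.07462  (c) BW = 751.1 Hz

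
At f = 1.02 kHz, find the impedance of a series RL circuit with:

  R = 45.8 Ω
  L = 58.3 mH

Step 1 — Angular frequency: ω = 2π·f = 2π·1020 = 6409 rad/s.
Step 2 — Component impedances:
  R: Z = R = 45.8 Ω
  L: Z = jωL = j·6409·0.0583 = 0 + j373.6 Ω
Step 3 — Series combination: Z_total = R + L = 45.8 + j373.6 Ω = 376.4∠83.0° Ω.

Z = 45.8 + j373.6 Ω = 376.4∠83.0° Ω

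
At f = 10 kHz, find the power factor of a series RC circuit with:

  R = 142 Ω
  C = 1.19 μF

Step 1 — Angular frequency: ω = 2π·f = 2π·1e+04 = 6.283e+04 rad/s.
Step 2 — Component impedances:
  R: Z = R = 142 Ω
  C: Z = 1/(jωC) = -j/(ω·C) = 0 - j13.37 Ω
Step 3 — Series combination: Z_total = R + C = 142 - j13.37 Ω = 142.6∠-5.4° Ω.
Step 4 — Power factor: PF = cos(φ) = Re(Z)/|Z| = 142/142.63 = 0.9956.
Step 5 — Type: Im(Z) = -13.37 ⇒ leading (phase φ = -5.4°).

PF = 0.9956 (leading, φ = -5.4°)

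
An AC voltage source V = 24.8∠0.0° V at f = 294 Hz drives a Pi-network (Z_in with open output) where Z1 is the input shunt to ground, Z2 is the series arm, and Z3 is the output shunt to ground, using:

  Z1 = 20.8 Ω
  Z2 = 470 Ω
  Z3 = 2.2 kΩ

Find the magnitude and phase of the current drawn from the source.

Step 1 — Angular frequency: ω = 2π·f = 2π·294 = 1847 rad/s.
Step 2 — Component impedances:
  Z1: Z = R = 20.8 Ω
  Z2: Z = R = 470 Ω
  Z3: Z = R = 2200 Ω
Step 3 — With open output, the series arm Z2 and the output shunt Z3 appear in series to ground: Z2 + Z3 = 2670 Ω.
Step 4 — Parallel with input shunt Z1: Z_in = Z1 || (Z2 + Z3) = 20.64 Ω = 20.64∠0.0° Ω.
Step 5 — Source phasor: V = 24.8∠0.0° V = 24.8 V.
Step 6 — Ohm's law: I = V / Z_total = (24.8) / (20.64) = 1.202 A.
Step 7 — Convert to polar: |I| = 1.202 A, ∠I = 0.0°.

I = 1.202∠0.0° A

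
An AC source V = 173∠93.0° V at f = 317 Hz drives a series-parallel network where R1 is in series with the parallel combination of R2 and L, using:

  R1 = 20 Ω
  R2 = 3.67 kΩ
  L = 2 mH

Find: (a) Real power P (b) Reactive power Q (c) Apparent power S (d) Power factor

Step 1 — Angular frequency: ω = 2π·f = 2π·317 = 1992 rad/s.
Step 2 — Component impedances:
  R1: Z = R = 20 Ω
  R2: Z = R = 3670 Ω
  L: Z = jωL = j·1992·0.002 = 0 + j3.984 Ω
Step 3 — Parallel branch: R2 || L = 1/(1/R2 + 1/L) = 0.004324 + j3.984 Ω.
Step 4 — Series with R1: Z_total = R1 + (R2 || L) = 20 + j3.984 Ω = 20.4∠11.3° Ω.
Step 5 — Source phasor: V = 173∠93.0° V = -9.054 + j172.8 V.
Step 6 — Current: I = V / Z = 1.219 + j8.394 A = 8.482∠81.7° A.
Step 7 — Complex power: S = V·I* = 1439 + j286.6 VA.
Step 8 — Real power: P = Re(S) = 1439 W.
Step 9 — Reactive power: Q = Im(S) = 286.6 VAR.
Step 10 — Apparent power: |S| = 1467 VA.
Step 11 — Power factor: PF = P/|S| = 0.9807 (lagging).

(a) P = 1439 W  (b) Q = 286.6 VAR  (c) S = 1467 VA  (d) PF = 0.9807 (lagging)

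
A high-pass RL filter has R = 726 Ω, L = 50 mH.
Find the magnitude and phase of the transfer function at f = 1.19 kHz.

Step 1 — Angular frequency: ω = 2π·1190 = 7477 rad/s.
Step 2 — Transfer function: H(jω) = jωL/(R + jωL).
Step 3 — Numerator jωL = j·373.8; denominator R + jωL = 726 + j373.8.
Step 4 — H = 0.2096 + j0.407.
Step 5 — Magnitude: |H| = 0.4578 (-6.8 dB); phase: φ = 62.8°.

|H| = 0.4578 (-6.8 dB), φ = 62.8°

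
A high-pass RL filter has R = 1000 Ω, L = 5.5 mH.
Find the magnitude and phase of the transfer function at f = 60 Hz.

Step 1 — Angular frequency: ω = 2π·60 = 377 rad/s.
Step 2 — Transfer function: H(jω) = jωL/(R + jωL).
Step 3 — Numerator jωL = j·2.073; denominator R + jωL = 1000 + j2.073.
Step 4 — H = 4.299e-06 + j0.002073.
Step 5 — Magnitude: |H| = 0.002073 (-53.7 dB); phase: φ = 89.9°.

|H| = 0.002073 (-53.7 dB), φ = 89.9°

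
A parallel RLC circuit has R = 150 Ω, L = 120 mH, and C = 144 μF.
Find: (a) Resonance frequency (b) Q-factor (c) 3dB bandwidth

Step 1 — Resonance: ω₀ = 1/√(LC) = 1/√(0.12·0.000144) = 240.6 rad/s.
Step 2 — f₀ = ω₀/(2π) = 38.29 Hz.
Step 3 — Parallel Q: Q = R/(ω₀L) = 150/(240.6·0.12) = 5.196.
Step 4 — Bandwidth: Δω = ω₀/Q = 46.3 rad/s; BW = Δω/(2π) = 7.368 Hz.

(a) f₀ = 38.29 Hz  (b) Q = 5.196  (c) BW = 7.368 Hz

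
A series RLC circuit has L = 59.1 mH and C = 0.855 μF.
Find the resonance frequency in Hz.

Step 1 — Resonance condition Im(Z)=0 gives ω₀ = 1/√(LC).
Step 2 — ω₀ = 1/√(0.0591·8.55e-07) = 4449 rad/s.
Step 3 — f₀ = ω₀/(2π) = 708 Hz.

f₀ = 708 Hz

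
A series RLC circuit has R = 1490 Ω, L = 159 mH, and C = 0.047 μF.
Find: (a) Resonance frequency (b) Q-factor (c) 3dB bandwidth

Step 1 — Resonance: ω₀ = 1/√(LC) = 1/√(0.159·4.7e-08) = 1.157e+04 rad/s.
Step 2 — f₀ = ω₀/(2π) = 1841 Hz.
Step 3 — Series Q: Q = ω₀L/R = 1.157e+04·0.159/1490 = 1.234.
Step 4 — Bandwidth: Δω = ω₀/Q = 9371 rad/s; BW = Δω/(2π) = 1491 Hz.

(a) f₀ = 1841 Hz  (b) Q = 1.234  (c) BW = 1491 Hz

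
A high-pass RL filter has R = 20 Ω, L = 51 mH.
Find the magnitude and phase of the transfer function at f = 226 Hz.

Step 1 — Angular frequency: ω = 2π·226 = 1420 rad/s.
Step 2 — Transfer function: H(jω) = jωL/(R + jωL).
Step 3 — Numerator jωL = j·72.42; denominator R + jωL = 20 + j72.42.
Step 4 — H = 0.9291 + j0.2566.
Step 5 — Magnitude: |H| = 0.9639 (-0.3 dB); phase: φ = 15.4°.

|H| = 0.9639 (-0.3 dB), φ = 15.4°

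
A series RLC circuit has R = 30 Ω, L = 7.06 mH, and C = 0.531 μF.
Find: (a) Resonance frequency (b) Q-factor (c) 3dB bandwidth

Step 1 — Resonance: ω₀ = 1/√(LC) = 1/√(0.00706·5.31e-07) = 1.633e+04 rad/s.
Step 2 — f₀ = ω₀/(2π) = 2599 Hz.
Step 3 — Series Q: Q = ω₀L/R = 1.633e+04·0.00706/30 = 3.844.
Step 4 — Bandwidth: Δω = ω₀/Q = 4249 rad/s; BW = Δω/(2π) = 676.3 Hz.

(a) f₀ = 2599 Hz  (b) Q = 3.844  (c) BW = 676.3 Hz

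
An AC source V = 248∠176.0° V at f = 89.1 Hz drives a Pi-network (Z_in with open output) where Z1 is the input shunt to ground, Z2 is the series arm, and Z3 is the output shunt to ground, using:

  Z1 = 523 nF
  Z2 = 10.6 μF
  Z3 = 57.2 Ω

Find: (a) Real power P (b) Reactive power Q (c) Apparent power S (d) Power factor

Step 1 — Angular frequency: ω = 2π·f = 2π·89.1 = 559.8 rad/s.
Step 2 — Component impedances:
  Z1: Z = 1/(jωC) = -j/(ω·C) = 0 - j3415 Ω
  Z2: Z = 1/(jωC) = -j/(ω·C) = 0 - j168.5 Ω
  Z3: Z = R = 57.2 Ω
Step 3 — With open output, the series arm Z2 and the output shunt Z3 appear in series to ground: Z2 + Z3 = 57.2 - j168.5 Ω.
Step 4 — Parallel with input shunt Z1: Z_in = Z1 || (Z2 + Z3) = 51.93 - j161.4 Ω = 169.6∠-72.2° Ω.
Step 5 — Source phasor: V = 248∠176.0° V = -247.4 + j17.3 V.
Step 6 — Current: I = V / Z = -0.544 - j1.358 A = 1.463∠-111.8° A.
Step 7 — Complex power: S = V·I* = 111.1 - j345.3 VA.
Step 8 — Real power: P = Re(S) = 111.1 W.
Step 9 — Reactive power: Q = Im(S) = -345.3 VAR.
Step 10 — Apparent power: |S| = 362.7 VA.
Step 11 — Power factor: PF = P/|S| = 0.3063 (leading).

(a) P = 111.1 W  (b) Q = -345.3 VAR  (c) S = 362.7 VA  (d) PF = 0.3063 (leading)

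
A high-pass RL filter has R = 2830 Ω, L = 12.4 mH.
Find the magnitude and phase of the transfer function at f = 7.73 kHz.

Step 1 — Angular frequency: ω = 2π·7730 = 4.857e+04 rad/s.
Step 2 — Transfer function: H(jω) = jωL/(R + jωL).
Step 3 — Numerator jωL = j·602.3; denominator R + jωL = 2830 + j602.3.
Step 4 — H = 0.04333 + j0.2036.
Step 5 — Magnitude: |H| = 0.2082 (-13.6 dB); phase: φ = 78.0°.

|H| = 0.2082 (-13.6 dB), φ = 78.0°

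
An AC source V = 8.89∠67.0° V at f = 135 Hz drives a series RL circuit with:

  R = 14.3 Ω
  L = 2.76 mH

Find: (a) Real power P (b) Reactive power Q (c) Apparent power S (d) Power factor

Step 1 — Angular frequency: ω = 2π·f = 2π·135 = 848.2 rad/s.
Step 2 — Component impedances:
  R: Z = R = 14.3 Ω
  L: Z = jωL = j·848.2·0.00276 = 0 + j2.341 Ω
Step 3 — Series combination: Z_total = R + L = 14.3 + j2.341 Ω = 14.49∠9.3° Ω.
Step 4 — Source phasor: V = 8.89∠67.0° V = 3.474 + j8.183 V.
Step 5 — Current: I = V / Z = 0.3278 + j0.5186 A = 0.6135∠57.7° A.
Step 6 — Complex power: S = V·I* = 5.382 + j0.8812 VA.
Step 7 — Real power: P = Re(S) = 5.382 W.
Step 8 — Reactive power: Q = Im(S) = 0.8812 VAR.
Step 9 — Apparent power: |S| = 5.454 VA.
Step 10 — Power factor: PF = P/|S| = 0.9869 (lagging).

(a) P = 5.382 W  (b) Q = 0.8812 VAR  (c) S = 5.454 VA  (d) PF = 0.9869 (lagging)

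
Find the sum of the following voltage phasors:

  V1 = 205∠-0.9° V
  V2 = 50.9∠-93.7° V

Step 1 — Convert each phasor to rectangular form:
  V1 = 205·(cos(-0.9°) + j·sin(-0.9°)) = 205 - j3.22 V
  V2 = 50.9·(cos(-93.7°) + j·sin(-93.7°)) = -3.285 - j50.79 V
Step 2 — Sum components: V_total = 201.7 - j54.01 V.
Step 3 — Convert to polar: |V_total| = 208.8 V, ∠V_total = -15.0°.

V_total = 208.8∠-15.0° V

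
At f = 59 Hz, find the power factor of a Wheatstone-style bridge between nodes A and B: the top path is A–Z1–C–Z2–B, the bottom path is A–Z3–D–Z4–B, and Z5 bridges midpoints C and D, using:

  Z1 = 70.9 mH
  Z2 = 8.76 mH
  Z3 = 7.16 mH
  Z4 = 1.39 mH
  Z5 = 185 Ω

Step 1 — Angular frequency: ω = 2π·f = 2π·59 = 370.7 rad/s.
Step 2 — Component impedances:
  Z1: Z = jωL = j·370.7·0.0709 = 0 + j26.28 Ω
  Z2: Z = jωL = j·370.7·0.00876 = 0 + j3.247 Ω
  Z3: Z = jωL = j·370.7·0.00716 = 0 + j2.654 Ω
  Z4: Z = jωL = j·370.7·0.00139 = 0 + j0.5153 Ω
  Z5: Z = R = 185 Ω
Step 3 — Bridge requires nodal analysis (the Z5 bridge couples midpoints C and D, so the two paths cannot be reduced to a simple series/parallel combination). Setting node B to ground and injecting 1 A at node A, the 3-node admittance system at A, C, D solves to V_A = Z_AB = 0.0001225 + j2.862 Ω = 2.862∠90.0° Ω.
Step 4 — Power factor: PF = cos(φ) = Re(Z)/|Z| = 0.0001225/2.862 = 4.28e-05.
Step 5 — Type: Im(Z) = 2.862 ⇒ lagging (phase φ = 90.0°).

PF = 4.28e-05 (lagging, φ = 90.0°)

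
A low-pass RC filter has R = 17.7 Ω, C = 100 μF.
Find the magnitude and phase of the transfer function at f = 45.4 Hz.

Step 1 — Angular frequency: ω = 2π·45.4 = 285.3 rad/s.
Step 2 — Transfer function: H(jω) = 1/(1 + jωRC).
Step 3 — Denominator: 1 + jωRC = 1 + j·285.3·17.7·0.0001 = 1 + j0.5049.
Step 4 — H = 0.7969 - j0.4023.
Step 5 — Magnitude: |H| = 0.8927 (-1.0 dB); phase: φ = -26.8°.

|H| = 0.8927 (-1.0 dB), φ = -26.8°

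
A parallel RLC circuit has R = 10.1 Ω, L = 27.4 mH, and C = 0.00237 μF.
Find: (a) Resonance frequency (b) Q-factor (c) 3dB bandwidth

Step 1 — Resonance: ω₀ = 1/√(LC) = 1/√(0.0274·2.37e-09) = 1.241e+05 rad/s.
Step 2 — f₀ = ω₀/(2π) = 1.975e+04 Hz.
Step 3 — Parallel Q: Q = R/(ω₀L) = 10.1/(1.241e+05·0.0274) = 0.00297.
Step 4 — Bandwidth: Δω = ω₀/Q = 4.178e+07 rad/s; BW = Δω/(2π) = 6.649e+06 Hz.

(a) f₀ = 1.975e+04 Hz  (b) Q = 0.00297  (c) BW = 6.649e+06 Hz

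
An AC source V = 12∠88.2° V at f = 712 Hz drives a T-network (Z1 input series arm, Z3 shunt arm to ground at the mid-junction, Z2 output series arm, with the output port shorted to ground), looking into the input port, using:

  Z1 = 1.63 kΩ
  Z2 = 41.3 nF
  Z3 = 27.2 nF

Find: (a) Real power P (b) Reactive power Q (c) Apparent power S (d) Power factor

Step 1 — Angular frequency: ω = 2π·f = 2π·712 = 4474 rad/s.
Step 2 — Component impedances:
  Z1: Z = R = 1630 Ω
  Z2: Z = 1/(jωC) = -j/(ω·C) = 0 - j5412 Ω
  Z3: Z = 1/(jωC) = -j/(ω·C) = 0 - j8218 Ω
Step 3 — With the output port shorted to ground, the output series arm Z2 runs from the junction to ground; the shunt arm Z3 also runs from the junction to ground. They appear in parallel: Z3 || Z2 = 0 - j3263 Ω.
Step 4 — Series with input arm Z1: Z_in = Z1 + (Z3 || Z2) = 1630 - j3263 Ω = 3648∠-63.5° Ω.
Step 5 — Source phasor: V = 12∠88.2° V = 0.3769 + j11.99 V.
Step 6 — Current: I = V / Z = -0.002895 + j0.001562 A = 0.00329∠151.7° A.
Step 7 — Complex power: S = V·I* = 0.01764 - j0.03532 VA.
Step 8 — Real power: P = Re(S) = 0.01764 W.
Step 9 — Reactive power: Q = Im(S) = -0.03532 VAR.
Step 10 — Apparent power: |S| = 0.03948 VA.
Step 11 — Power factor: PF = P/|S| = 0.4469 (leading).

(a) P = 0.01764 W  (b) Q = -0.03532 VAR  (c) S = 0.03948 VA  (d) PF = 0.4469 (leading)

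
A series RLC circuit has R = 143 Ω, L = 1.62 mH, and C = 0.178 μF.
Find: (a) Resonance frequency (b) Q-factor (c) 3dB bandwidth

Step 1 — Resonance condition Im(Z)=0 gives ω₀ = 1/√(LC).
Step 2 — ω₀ = 1/√(0.00162·1.78e-07) = 5.889e+04 rad/s.
Step 3 — f₀ = ω₀/(2π) = 9372 Hz.
Step 4 — Series Q: Q = ω₀L/R = 5.889e+04·0.00162/143 = 0.6671.
Step 5 — 3dB bandwidth: Δω = ω₀/Q = 8.827e+04 rad/s; BW = Δω/(2π) = 1.405e+04 Hz.

(a) f₀ = 9372 Hz  (b) Q = 0.6671  (c) BW = 1.405e+04 Hz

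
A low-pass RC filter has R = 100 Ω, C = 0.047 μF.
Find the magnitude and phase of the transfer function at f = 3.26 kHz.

Step 1 — Angular frequency: ω = 2π·3260 = 2.048e+04 rad/s.
Step 2 — Transfer function: H(jω) = 1/(1 + jωRC).
Step 3 — Denominator: 1 + jωRC = 1 + j·2.048e+04·100·4.7e-08 = 1 + j0.09627.
Step 4 — H = 0.9908 - j0.09539.
Step 5 — Magnitude: |H| = 0.9954 (-0.0 dB); phase: φ = -5.5°.

|H| = 0.9954 (-0.0 dB), φ = -5.5°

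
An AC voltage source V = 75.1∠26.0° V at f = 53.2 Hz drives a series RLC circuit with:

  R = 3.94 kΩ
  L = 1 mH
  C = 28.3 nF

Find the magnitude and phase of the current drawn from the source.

Step 1 — Angular frequency: ω = 2π·f = 2π·53.2 = 334.3 rad/s.
Step 2 — Component impedances:
  R: Z = R = 3940 Ω
  L: Z = jωL = j·334.3·0.001 = 0 + j0.3343 Ω
  C: Z = 1/(jωC) = -j/(ω·C) = 0 - j1.057e+05 Ω
Step 3 — Series combination: Z_total = R + L + C = 3940 - j1.057e+05 Ω = 1.058e+05∠-87.9° Ω.
Step 4 — Source phasor: V = 75.1∠26.0° V = 67.5 + j32.92 V.
Step 5 — Ohm's law: I = V / Z_total = (67.5 + j32.92) / (3940 - j1.057e+05) = -0.0002872 + j0.0006492 A.
Step 6 — Convert to polar: |I| = 0.0007099 A, ∠I = 113.9°.

I = 0.0007099∠113.9° A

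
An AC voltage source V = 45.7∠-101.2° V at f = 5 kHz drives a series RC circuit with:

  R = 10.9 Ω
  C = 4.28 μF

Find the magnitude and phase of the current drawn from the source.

Step 1 — Angular frequency: ω = 2π·f = 2π·5000 = 3.142e+04 rad/s.
Step 2 — Component impedances:
  R: Z = R = 10.9 Ω
  C: Z = 1/(jωC) = -j/(ω·C) = 0 - j7.437 Ω
Step 3 — Series combination: Z_total = R + C = 10.9 - j7.437 Ω = 13.2∠-34.3° Ω.
Step 4 — Source phasor: V = 45.7∠-101.2° V = -8.877 - j44.83 V.
Step 5 — Ohm's law: I = V / Z_total = (-8.877 - j44.83) / (10.9 - j7.437) = 1.359 - j3.185 A.
Step 6 — Convert to polar: |I| = 3.463 A, ∠I = -66.9°.

I = 3.463∠-66.9° A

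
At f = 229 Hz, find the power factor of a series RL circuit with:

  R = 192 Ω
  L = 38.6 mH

Step 1 — Angular frequency: ω = 2π·f = 2π·229 = 1439 rad/s.
Step 2 — Component impedances:
  R: Z = R = 192 Ω
  L: Z = jωL = j·1439·0.0386 = 0 + j55.54 Ω
Step 3 — Series combination: Z_total = R + L = 192 + j55.54 Ω = 199.9∠16.1° Ω.
Step 4 — Power factor: PF = cos(φ) = Re(Z)/|Z| = 192/199.87 = 0.9606.
Step 5 — Type: Im(Z) = 55.54 ⇒ lagging (phase φ = 16.1°).

PF = 0.9606 (lagging, φ = 16.1°)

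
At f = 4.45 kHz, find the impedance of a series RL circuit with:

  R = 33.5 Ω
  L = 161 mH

Step 1 — Angular frequency: ω = 2π·f = 2π·4450 = 2.796e+04 rad/s.
Step 2 — Component impedances:
  R: Z = R = 33.5 Ω
  L: Z = jωL = j·2.796e+04·0.161 = 0 + j4502 Ω
Step 3 — Series combination: Z_total = R + L = 33.5 + j4502 Ω = 4502∠89.6° Ω.

Z = 33.5 + j4502 Ω = 4502∠89.6° Ω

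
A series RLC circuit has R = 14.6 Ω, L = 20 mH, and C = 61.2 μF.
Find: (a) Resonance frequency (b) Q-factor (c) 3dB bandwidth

Step 1 — Resonance condition Im(Z)=0 gives ω₀ = 1/√(LC).
Step 2 — ω₀ = 1/√(0.02·6.12e-05) = 903.9 rad/s.
Step 3 — f₀ = ω₀/(2π) = 143.9 Hz.
Step 4 — Series Q: Q = ω₀L/R = 903.9·0.02/14.6 = 1.238.
Step 5 — 3dB bandwidth: Δω = ω₀/Q = 730 rad/s; BW = Δω/(2π) = 116.2 Hz.

(a) f₀ = 143.9 Hz  (b) Q = 1.238  (c) BW = 116.2 Hz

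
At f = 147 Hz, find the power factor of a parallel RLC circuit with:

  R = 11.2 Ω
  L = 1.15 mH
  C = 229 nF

Step 1 — Angular frequency: ω = 2π·f = 2π·147 = 923.6 rad/s.
Step 2 — Component impedances:
  R: Z = R = 11.2 Ω
  L: Z = jωL = j·923.6·0.00115 = 0 + j1.062 Ω
  C: Z = 1/(jωC) = -j/(ω·C) = 0 - j4728 Ω
Step 3 — Parallel combination: 1/Z_total = 1/R + 1/L + 1/C; Z_total = 0.09988 + j1.053 Ω = 1.058∠84.6° Ω.
Step 4 — Power factor: PF = cos(φ) = Re(Z)/|Z| = 0.09988/1.0577 = 0.09443.
Step 5 — Type: Im(Z) = 1.053 ⇒ lagging (phase φ = 84.6°).

PF = 0.09443 (lagging, φ = 84.6°)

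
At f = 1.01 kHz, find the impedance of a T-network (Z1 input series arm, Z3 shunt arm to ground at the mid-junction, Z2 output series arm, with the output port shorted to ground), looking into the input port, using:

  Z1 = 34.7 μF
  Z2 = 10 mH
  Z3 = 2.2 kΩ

Step 1 — Angular frequency: ω = 2π·f = 2π·1010 = 6346 rad/s.
Step 2 — Component impedances:
  Z1: Z = 1/(jωC) = -j/(ω·C) = 0 - j4.541 Ω
  Z2: Z = jωL = j·6346·0.01 = 0 + j63.46 Ω
  Z3: Z = R = 2200 Ω
Step 3 — With the output port shorted to ground, the output series arm Z2 runs from the junction to ground; the shunt arm Z3 also runs from the junction to ground. They appear in parallel: Z3 || Z2 = 1.829 + j63.41 Ω.
Step 4 — Series with input arm Z1: Z_in = Z1 + (Z3 || Z2) = 1.829 + j58.87 Ω = 58.89∠88.2° Ω.

Z = 1.829 + j58.87 Ω = 58.89∠88.2° Ω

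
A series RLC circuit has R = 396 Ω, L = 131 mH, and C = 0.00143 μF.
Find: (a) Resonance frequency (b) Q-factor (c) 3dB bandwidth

Step 1 — Resonance condition Im(Z)=0 gives ω₀ = 1/√(LC).
Step 2 — ω₀ = 1/√(0.131·1.43e-09) = 7.306e+04 rad/s.
Step 3 — f₀ = ω₀/(2π) = 1.163e+04 Hz.
Step 4 — Series Q: Q = ω₀L/R = 7.306e+04·0.131/396 = 24.17.
Step 5 — 3dB bandwidth: Δω = ω₀/Q = 3023 rad/s; BW = Δω/(2π) = 481.1 Hz.

(a) f₀ = 1.163e+04 Hz  (b) Q = 24.17  (c) BW = 481.1 Hz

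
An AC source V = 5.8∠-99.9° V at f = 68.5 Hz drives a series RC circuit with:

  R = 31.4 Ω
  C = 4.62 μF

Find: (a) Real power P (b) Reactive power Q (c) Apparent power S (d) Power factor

Step 1 — Angular frequency: ω = 2π·f = 2π·68.5 = 430.4 rad/s.
Step 2 — Component impedances:
  R: Z = R = 31.4 Ω
  C: Z = 1/(jωC) = -j/(ω·C) = 0 - j502.9 Ω
Step 3 — Series combination: Z_total = R + C = 31.4 - j502.9 Ω = 503.9∠-86.4° Ω.
Step 4 — Source phasor: V = 5.8∠-99.9° V = -0.9972 - j5.714 V.
Step 5 — Current: I = V / Z = 0.01119 - j0.002682 A = 0.01151∠-13.5° A.
Step 6 — Complex power: S = V·I* = 0.00416 - j0.06663 VA.
Step 7 — Real power: P = Re(S) = 0.00416 W.
Step 8 — Reactive power: Q = Im(S) = -0.06663 VAR.
Step 9 — Apparent power: |S| = 0.06676 VA.
Step 10 — Power factor: PF = P/|S| = 0.06232 (leading).

(a) P = 0.00416 W  (b) Q = -0.06663 VAR  (c) S = 0.06676 VA  (d) PF = 0.06232 (leading)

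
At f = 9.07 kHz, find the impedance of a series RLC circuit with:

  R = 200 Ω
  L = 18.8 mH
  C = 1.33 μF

Step 1 — Angular frequency: ω = 2π·f = 2π·9070 = 5.699e+04 rad/s.
Step 2 — Component impedances:
  R: Z = R = 200 Ω
  L: Z = jωL = j·5.699e+04·0.0188 = 0 + j1071 Ω
  C: Z = 1/(jωC) = -j/(ω·C) = 0 - j13.19 Ω
Step 3 — Series combination: Z_total = R + L + C = 200 + j1058 Ω = 1077∠79.3° Ω.

Z = 200 + j1058 Ω = 1077∠79.3° Ω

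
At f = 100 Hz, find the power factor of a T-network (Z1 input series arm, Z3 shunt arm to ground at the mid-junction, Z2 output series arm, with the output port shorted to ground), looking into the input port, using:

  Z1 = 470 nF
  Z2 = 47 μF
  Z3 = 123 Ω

Step 1 — Angular frequency: ω = 2π·f = 2π·100 = 628.3 rad/s.
Step 2 — Component impedances:
  Z1: Z = 1/(jωC) = -j/(ω·C) = 0 - j3386 Ω
  Z2: Z = 1/(jωC) = -j/(ω·C) = 0 - j33.86 Ω
  Z3: Z = R = 123 Ω
Step 3 — With the output port shorted to ground, the output series arm Z2 runs from the junction to ground; the shunt arm Z3 also runs from the junction to ground. They appear in parallel: Z3 || Z2 = 8.666 - j31.48 Ω.
Step 4 — Series with input arm Z1: Z_in = Z1 + (Z3 || Z2) = 8.666 - j3418 Ω = 3418∠-89.9° Ω.
Step 5 — Power factor: PF = cos(φ) = Re(Z)/|Z| = 8.66583/3417.76 = 0.002536.
Step 6 — Type: Im(Z) = -3418 ⇒ leading (phase φ = -89.9°).

PF = 0.002536 (leading, φ = -89.9°)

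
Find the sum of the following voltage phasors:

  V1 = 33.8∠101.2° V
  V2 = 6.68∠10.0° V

Step 1 — Convert each phasor to rectangular form:
  V1 = 33.8·(cos(101.2°) + j·sin(101.2°)) = -6.565 + j33.16 V
  V2 = 6.68·(cos(10.0°) + j·sin(10.0°)) = 6.579 + j1.16 V
Step 2 — Sum components: V_total = 0.01339 + j34.32 V.
Step 3 — Convert to polar: |V_total| = 34.32 V, ∠V_total = 90.0°.

V_total = 34.32∠90.0° V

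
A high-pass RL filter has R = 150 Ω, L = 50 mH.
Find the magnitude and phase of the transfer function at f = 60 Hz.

Step 1 — Angular frequency: ω = 2π·60 = 377 rad/s.
Step 2 — Transfer function: H(jω) = jωL/(R + jωL).
Step 3 — Numerator jωL = j·18.85; denominator R + jωL = 150 + j18.85.
Step 4 — H = 0.01555 + j0.1237.
Step 5 — Magnitude: |H| = 0.1247 (-18.1 dB); phase: φ = 82.8°.

|H| = 0.1247 (-18.1 dB), φ = 82.8°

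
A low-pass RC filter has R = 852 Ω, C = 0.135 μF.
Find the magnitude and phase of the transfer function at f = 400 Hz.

Step 1 — Angular frequency: ω = 2π·400 = 2513 rad/s.
Step 2 — Transfer function: H(jω) = 1/(1 + jωRC).
Step 3 — Denominator: 1 + jωRC = 1 + j·2513·852·1.35e-07 = 1 + j0.2891.
Step 4 — H = 0.9229 - j0.2668.
Step 5 — Magnitude: |H| = 0.9607 (-0.3 dB); phase: φ = -16.1°.

|H| = 0.9607 (-0.3 dB), φ = -16.1°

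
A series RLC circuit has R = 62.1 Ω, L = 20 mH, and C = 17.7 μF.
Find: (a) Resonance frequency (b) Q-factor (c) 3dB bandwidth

Step 1 — Resonance condition Im(Z)=0 gives ω₀ = 1/√(LC).
Step 2 — ω₀ = 1/√(0.02·1.77e-05) = 1681 rad/s.
Step 3 — f₀ = ω₀/(2π) = 267.5 Hz.
Step 4 — Series Q: Q = ω₀L/R = 1681·0.02/62.1 = 0.5413.
Step 5 — 3dB bandwidth: Δω = ω₀/Q = 3105 rad/s; BW = Δω/(2π) = 494.2 Hz.

(a) f₀ = 267.5 Hz  (b) Q = 0.5413  (c) BW = 494.2 Hz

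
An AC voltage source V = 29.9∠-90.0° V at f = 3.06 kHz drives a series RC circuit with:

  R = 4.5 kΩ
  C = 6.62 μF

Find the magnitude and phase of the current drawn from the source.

Step 1 — Angular frequency: ω = 2π·f = 2π·3060 = 1.923e+04 rad/s.
Step 2 — Component impedances:
  R: Z = R = 4500 Ω
  C: Z = 1/(jωC) = -j/(ω·C) = 0 - j7.857 Ω
Step 3 — Series combination: Z_total = R + C = 4500 - j7.857 Ω = 4500∠-0.1° Ω.
Step 4 — Source phasor: V = 29.9∠-90.0° V = 0 - j29.9 V.
Step 5 — Ohm's law: I = V / Z_total = (0 - j29.9) / (4500 - j7.857) = 1.16e-05 - j0.006644 A.
Step 6 — Convert to polar: |I| = 0.006644 A, ∠I = -89.9°.

I = 0.006644∠-89.9° A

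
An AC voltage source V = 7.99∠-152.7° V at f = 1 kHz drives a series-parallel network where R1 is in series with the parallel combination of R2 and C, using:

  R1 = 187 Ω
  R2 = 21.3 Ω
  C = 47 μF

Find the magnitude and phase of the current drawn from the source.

Step 1 — Angular frequency: ω = 2π·f = 2π·1000 = 6283 rad/s.
Step 2 — Component impedances:
  R1: Z = R = 187 Ω
  R2: Z = R = 21.3 Ω
  C: Z = 1/(jωC) = -j/(ω·C) = 0 - j3.386 Ω
Step 3 — Parallel branch: R2 || C = 1/(1/R2 + 1/C) = 0.5251 - j3.303 Ω.
Step 4 — Series with R1: Z_total = R1 + (R2 || C) = 187.5 - j3.303 Ω = 187.6∠-1.0° Ω.
Step 5 — Source phasor: V = 7.99∠-152.7° V = -7.1 - j3.665 V.
Step 6 — Ohm's law: I = V / Z_total = (-7.1 - j3.665) / (187.5 - j3.303) = -0.03751 - j0.0202 A.
Step 7 — Convert to polar: |I| = 0.0426 A, ∠I = -151.7°.

I = 0.0426∠-151.7° A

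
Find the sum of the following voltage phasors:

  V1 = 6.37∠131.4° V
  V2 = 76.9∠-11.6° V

Step 1 — Convert each phasor to rectangular form:
  V1 = 6.37·(cos(131.4°) + j·sin(131.4°)) = -4.213 + j4.778 V
  V2 = 76.9·(cos(-11.6°) + j·sin(-11.6°)) = 75.33 - j15.46 V
Step 2 — Sum components: V_total = 71.12 - j10.68 V.
Step 3 — Convert to polar: |V_total| = 71.91 V, ∠V_total = -8.5°.

V_total = 71.91∠-8.5° V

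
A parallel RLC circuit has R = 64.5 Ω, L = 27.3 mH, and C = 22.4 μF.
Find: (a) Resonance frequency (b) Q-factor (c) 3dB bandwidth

Step 1 — Resonance: ω₀ = 1/√(LC) = 1/√(0.0273·2.24e-05) = 1279 rad/s.
Step 2 — f₀ = ω₀/(2π) = 203.5 Hz.
Step 3 — Parallel Q: Q = R/(ω₀L) = 64.5/(1279·0.0273) = 1.848.
Step 4 — Bandwidth: Δω = ω₀/Q = 692.1 rad/s; BW = Δω/(2π) = 110.2 Hz.

(a) f₀ = 203.5 Hz  (b) Q = 1.848  (c) BW = 110.2 Hz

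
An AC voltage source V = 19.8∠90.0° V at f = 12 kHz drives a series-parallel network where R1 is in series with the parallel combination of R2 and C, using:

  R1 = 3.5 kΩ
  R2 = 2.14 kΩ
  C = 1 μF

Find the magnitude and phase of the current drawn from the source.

Step 1 — Angular frequency: ω = 2π·f = 2π·1.2e+04 = 7.54e+04 rad/s.
Step 2 — Component impedances:
  R1: Z = R = 3500 Ω
  R2: Z = R = 2140 Ω
  C: Z = 1/(jωC) = -j/(ω·C) = 0 - j13.26 Ω
Step 3 — Parallel branch: R2 || C = 1/(1/R2 + 1/C) = 0.0822 - j13.26 Ω.
Step 4 — Series with R1: Z_total = R1 + (R2 || C) = 3500 - j13.26 Ω = 3500∠-0.2° Ω.
Step 5 — Source phasor: V = 19.8∠90.0° V = 0 + j19.8 V.
Step 6 — Ohm's law: I = V / Z_total = (0 + j19.8) / (3500 - j13.26) = -2.144e-05 + j0.005657 A.
Step 7 — Convert to polar: |I| = 0.005657 A, ∠I = 90.2°.

I = 0.005657∠90.2° A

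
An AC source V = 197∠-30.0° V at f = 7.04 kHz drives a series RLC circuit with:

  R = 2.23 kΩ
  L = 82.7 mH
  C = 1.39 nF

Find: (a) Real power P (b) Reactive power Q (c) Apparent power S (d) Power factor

Step 1 — Angular frequency: ω = 2π·f = 2π·7040 = 4.423e+04 rad/s.
Step 2 — Component impedances:
  R: Z = R = 2230 Ω
  L: Z = jωL = j·4.423e+04·0.0827 = 0 + j3658 Ω
  C: Z = 1/(jωC) = -j/(ω·C) = 0 - j1.626e+04 Ω
Step 3 — Series combination: Z_total = R + L + C = 2230 - j1.261e+04 Ω = 1.28e+04∠-80.0° Ω.
Step 4 — Source phasor: V = 197∠-30.0° V = 170.6 - j98.5 V.
Step 5 — Current: I = V / Z = 0.009898 + j0.01178 A = 0.01539∠50.0° A.
Step 6 — Complex power: S = V·I* = 0.5281 - j2.985 VA.
Step 7 — Real power: P = Re(S) = 0.5281 W.
Step 8 — Reactive power: Q = Im(S) = -2.985 VAR.
Step 9 — Apparent power: |S| = 3.032 VA.
Step 10 — Power factor: PF = P/|S| = 0.1742 (leading).

(a) P = 0.5281 W  (b) Q = -2.985 VAR  (c) S = 3.032 VA  (d) PF = 0.1742 (leading)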